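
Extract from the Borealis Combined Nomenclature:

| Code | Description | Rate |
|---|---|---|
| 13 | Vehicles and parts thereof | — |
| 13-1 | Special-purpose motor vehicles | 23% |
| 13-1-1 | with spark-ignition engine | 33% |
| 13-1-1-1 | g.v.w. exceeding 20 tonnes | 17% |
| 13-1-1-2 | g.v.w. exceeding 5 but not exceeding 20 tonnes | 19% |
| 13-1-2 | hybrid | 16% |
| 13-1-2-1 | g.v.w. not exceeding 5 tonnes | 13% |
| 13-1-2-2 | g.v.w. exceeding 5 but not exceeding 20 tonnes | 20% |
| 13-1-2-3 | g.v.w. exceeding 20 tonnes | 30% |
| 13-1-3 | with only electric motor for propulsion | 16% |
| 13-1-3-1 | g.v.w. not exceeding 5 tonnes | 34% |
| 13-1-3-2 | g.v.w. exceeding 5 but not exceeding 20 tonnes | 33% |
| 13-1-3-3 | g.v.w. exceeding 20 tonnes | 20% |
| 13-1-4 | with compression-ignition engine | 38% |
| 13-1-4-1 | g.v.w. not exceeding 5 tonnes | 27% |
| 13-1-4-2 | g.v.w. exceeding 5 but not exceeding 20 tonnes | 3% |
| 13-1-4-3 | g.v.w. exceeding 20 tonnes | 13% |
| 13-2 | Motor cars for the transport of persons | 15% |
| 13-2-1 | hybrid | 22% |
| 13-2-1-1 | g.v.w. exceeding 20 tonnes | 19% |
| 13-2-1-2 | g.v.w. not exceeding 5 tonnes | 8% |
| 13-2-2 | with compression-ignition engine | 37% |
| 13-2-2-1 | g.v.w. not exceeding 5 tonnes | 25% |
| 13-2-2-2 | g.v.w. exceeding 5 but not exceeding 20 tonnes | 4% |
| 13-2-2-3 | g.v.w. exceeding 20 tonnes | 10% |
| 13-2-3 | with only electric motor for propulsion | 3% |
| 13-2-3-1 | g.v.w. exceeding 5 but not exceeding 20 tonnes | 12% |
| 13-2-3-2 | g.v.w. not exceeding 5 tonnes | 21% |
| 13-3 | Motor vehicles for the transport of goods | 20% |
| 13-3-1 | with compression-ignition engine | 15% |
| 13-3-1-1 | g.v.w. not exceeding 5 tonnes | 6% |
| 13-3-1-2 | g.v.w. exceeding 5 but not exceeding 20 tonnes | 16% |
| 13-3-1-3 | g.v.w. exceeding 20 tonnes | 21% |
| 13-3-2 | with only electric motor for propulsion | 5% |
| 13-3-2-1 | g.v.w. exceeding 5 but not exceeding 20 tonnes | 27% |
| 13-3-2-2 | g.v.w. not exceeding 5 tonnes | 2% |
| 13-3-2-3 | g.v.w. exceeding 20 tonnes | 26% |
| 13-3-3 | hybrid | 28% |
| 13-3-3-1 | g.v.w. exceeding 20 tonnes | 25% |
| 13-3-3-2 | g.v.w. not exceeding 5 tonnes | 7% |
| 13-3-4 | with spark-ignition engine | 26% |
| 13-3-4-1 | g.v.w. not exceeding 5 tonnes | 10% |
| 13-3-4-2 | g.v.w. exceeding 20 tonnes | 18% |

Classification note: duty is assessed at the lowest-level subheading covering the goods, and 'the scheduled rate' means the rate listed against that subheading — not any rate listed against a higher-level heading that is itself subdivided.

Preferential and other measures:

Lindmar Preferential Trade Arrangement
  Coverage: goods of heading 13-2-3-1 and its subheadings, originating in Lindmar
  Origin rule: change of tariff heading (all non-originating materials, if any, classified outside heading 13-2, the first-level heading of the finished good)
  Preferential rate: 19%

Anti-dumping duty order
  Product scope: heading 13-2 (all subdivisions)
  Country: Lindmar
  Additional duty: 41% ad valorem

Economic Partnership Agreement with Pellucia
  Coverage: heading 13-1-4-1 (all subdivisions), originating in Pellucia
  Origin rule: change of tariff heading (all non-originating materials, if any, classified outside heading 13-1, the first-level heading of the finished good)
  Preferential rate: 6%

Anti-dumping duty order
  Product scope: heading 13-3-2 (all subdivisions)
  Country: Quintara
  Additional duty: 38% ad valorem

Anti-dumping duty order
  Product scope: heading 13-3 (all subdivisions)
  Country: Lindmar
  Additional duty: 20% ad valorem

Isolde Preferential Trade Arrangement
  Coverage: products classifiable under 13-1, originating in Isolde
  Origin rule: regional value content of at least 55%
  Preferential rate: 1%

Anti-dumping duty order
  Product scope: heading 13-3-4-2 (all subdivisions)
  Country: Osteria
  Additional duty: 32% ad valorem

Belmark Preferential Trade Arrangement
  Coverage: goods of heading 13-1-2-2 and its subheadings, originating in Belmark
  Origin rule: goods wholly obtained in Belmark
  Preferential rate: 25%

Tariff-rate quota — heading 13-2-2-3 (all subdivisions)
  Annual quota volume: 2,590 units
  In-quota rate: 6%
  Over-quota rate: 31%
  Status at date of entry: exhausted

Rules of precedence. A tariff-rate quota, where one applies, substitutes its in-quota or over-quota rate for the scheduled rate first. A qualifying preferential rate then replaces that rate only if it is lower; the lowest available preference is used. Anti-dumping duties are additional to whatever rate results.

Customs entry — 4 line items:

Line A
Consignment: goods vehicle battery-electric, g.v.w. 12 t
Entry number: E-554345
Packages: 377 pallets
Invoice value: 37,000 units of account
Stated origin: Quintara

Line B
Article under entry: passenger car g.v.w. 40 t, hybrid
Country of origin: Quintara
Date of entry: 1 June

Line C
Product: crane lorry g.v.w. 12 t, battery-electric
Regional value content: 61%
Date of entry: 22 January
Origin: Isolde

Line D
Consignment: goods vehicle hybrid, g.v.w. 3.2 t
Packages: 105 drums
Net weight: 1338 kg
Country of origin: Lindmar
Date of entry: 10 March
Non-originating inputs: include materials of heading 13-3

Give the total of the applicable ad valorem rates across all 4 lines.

112%

Line A: goods vehicle → 13-3; battery-electric → 13-3-2; g.v.w. 12 t → 13-3-2-1. Scheduled 27%. anti-dumping (Quintara, 13-3-2): +38%; total 27% + 38% = 65%. → 65%.
Line B: passenger car → 13-2; hybrid → 13-2-1; g.v.w. 40 t → 13-2-1-1. Scheduled 19%. No special measure applies. → 19%.
Line C: crane lorry → 13-1; battery-electric → 13-1-3; g.v.w. 12 t → 13-1-3-2. Scheduled 33%. Isolde agreement on 13-1: RVC ≥ 55% → 1% available; preferential 1%. → 1%.
Line D: goods vehicle → 13-3; hybrid → 13-3-3; g.v.w. 3.2 t → 13-3-3-2. Scheduled 7%. Lindmar agreement on 13-2-3-1: 13-3-3-2 not covered; anti-dumping (Lindmar, 13-3): +20%; total 7% + 20% = 27%. → 27%.
Sum: 65% + 19% + 1% + 27% = 112%.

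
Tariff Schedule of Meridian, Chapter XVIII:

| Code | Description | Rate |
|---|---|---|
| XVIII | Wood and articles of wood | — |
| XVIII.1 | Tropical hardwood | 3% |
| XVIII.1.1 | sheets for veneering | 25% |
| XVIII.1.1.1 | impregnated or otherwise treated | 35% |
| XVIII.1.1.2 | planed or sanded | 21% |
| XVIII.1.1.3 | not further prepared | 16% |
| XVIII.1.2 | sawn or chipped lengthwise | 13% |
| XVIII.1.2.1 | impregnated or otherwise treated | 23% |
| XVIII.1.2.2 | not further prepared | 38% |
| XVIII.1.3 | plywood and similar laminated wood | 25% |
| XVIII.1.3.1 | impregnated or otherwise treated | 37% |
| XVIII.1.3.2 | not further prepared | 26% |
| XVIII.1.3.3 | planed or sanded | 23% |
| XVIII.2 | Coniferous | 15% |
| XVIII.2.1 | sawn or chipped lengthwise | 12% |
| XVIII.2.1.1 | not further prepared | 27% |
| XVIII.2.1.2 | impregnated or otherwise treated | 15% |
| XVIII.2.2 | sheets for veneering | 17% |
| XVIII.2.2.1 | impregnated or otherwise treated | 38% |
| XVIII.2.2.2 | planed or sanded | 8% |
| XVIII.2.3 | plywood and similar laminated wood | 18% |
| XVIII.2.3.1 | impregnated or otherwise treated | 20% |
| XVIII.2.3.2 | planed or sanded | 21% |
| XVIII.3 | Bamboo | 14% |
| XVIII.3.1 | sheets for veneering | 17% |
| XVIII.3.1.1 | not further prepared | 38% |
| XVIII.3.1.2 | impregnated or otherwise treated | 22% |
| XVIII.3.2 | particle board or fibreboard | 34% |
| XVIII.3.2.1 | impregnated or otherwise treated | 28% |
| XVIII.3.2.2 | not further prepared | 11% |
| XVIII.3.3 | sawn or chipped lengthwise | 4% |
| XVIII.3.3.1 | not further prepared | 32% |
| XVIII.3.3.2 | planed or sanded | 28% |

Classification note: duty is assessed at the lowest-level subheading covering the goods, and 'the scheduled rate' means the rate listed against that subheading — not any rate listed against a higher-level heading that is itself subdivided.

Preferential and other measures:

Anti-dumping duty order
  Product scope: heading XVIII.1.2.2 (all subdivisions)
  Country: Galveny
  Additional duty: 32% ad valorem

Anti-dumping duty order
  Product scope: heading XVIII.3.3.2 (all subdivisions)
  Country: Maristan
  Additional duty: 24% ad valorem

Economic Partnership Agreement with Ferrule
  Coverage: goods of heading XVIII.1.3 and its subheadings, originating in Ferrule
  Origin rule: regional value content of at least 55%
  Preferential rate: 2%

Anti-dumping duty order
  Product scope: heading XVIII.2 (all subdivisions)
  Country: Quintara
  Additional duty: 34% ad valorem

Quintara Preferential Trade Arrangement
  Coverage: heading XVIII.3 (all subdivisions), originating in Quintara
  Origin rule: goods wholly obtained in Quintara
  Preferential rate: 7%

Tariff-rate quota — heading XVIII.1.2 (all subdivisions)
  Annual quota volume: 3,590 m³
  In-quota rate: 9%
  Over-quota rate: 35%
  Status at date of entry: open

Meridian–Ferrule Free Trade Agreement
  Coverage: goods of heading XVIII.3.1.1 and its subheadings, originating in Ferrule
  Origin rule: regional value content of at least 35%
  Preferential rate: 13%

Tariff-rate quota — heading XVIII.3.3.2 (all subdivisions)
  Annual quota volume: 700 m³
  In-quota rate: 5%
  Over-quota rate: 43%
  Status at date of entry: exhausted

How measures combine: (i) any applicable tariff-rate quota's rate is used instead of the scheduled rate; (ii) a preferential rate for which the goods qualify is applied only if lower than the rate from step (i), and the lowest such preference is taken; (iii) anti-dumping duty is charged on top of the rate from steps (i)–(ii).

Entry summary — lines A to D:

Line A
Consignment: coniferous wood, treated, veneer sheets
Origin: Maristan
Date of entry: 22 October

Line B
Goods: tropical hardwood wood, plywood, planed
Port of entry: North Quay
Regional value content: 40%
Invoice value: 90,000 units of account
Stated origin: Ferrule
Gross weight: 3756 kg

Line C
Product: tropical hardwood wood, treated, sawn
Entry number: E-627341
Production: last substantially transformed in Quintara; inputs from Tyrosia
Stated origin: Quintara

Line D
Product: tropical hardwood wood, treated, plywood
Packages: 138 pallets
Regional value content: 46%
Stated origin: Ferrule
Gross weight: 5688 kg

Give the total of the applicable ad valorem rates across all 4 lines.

107%

Line A: coniferous → XVIII.2; veneer sheets → XVIII.2.2; treated → XVIII.2.2.1. Scheduled 38%. No special measure applies. → 38%.
Line B: tropical hardwood → XVIII.1; plywood → XVIII.1.3; planed → XVIII.1.3.3. Scheduled 23%. Ferrule agreement on XVIII.1.3: RVC < 55%; Ferrule agreement on XVIII.3.1.1: XVIII.1.3.3 not covered. → 23%.
Line C: tropical hardwood → XVIII.1; sawn → XVIII.1.2; treated → XVIII.1.2.1. Scheduled 23%. quota on XVIII.1.2 open → in-quota 9%; Quintara agreement on XVIII.3: XVIII.1.2.1 not covered. → 9%.
Line D: tropical hardwood → XVIII.1; plywood → XVIII.1.3; treated → XVIII.1.3.1. Scheduled 37%. Ferrule agreement on XVIII.1.3: RVC < 55%; Ferrule agreement on XVIII.3.1.1: XVIII.1.3.1 not covered. → 37%.
Sum: 38% + 23% + 9% + 37% = 107%.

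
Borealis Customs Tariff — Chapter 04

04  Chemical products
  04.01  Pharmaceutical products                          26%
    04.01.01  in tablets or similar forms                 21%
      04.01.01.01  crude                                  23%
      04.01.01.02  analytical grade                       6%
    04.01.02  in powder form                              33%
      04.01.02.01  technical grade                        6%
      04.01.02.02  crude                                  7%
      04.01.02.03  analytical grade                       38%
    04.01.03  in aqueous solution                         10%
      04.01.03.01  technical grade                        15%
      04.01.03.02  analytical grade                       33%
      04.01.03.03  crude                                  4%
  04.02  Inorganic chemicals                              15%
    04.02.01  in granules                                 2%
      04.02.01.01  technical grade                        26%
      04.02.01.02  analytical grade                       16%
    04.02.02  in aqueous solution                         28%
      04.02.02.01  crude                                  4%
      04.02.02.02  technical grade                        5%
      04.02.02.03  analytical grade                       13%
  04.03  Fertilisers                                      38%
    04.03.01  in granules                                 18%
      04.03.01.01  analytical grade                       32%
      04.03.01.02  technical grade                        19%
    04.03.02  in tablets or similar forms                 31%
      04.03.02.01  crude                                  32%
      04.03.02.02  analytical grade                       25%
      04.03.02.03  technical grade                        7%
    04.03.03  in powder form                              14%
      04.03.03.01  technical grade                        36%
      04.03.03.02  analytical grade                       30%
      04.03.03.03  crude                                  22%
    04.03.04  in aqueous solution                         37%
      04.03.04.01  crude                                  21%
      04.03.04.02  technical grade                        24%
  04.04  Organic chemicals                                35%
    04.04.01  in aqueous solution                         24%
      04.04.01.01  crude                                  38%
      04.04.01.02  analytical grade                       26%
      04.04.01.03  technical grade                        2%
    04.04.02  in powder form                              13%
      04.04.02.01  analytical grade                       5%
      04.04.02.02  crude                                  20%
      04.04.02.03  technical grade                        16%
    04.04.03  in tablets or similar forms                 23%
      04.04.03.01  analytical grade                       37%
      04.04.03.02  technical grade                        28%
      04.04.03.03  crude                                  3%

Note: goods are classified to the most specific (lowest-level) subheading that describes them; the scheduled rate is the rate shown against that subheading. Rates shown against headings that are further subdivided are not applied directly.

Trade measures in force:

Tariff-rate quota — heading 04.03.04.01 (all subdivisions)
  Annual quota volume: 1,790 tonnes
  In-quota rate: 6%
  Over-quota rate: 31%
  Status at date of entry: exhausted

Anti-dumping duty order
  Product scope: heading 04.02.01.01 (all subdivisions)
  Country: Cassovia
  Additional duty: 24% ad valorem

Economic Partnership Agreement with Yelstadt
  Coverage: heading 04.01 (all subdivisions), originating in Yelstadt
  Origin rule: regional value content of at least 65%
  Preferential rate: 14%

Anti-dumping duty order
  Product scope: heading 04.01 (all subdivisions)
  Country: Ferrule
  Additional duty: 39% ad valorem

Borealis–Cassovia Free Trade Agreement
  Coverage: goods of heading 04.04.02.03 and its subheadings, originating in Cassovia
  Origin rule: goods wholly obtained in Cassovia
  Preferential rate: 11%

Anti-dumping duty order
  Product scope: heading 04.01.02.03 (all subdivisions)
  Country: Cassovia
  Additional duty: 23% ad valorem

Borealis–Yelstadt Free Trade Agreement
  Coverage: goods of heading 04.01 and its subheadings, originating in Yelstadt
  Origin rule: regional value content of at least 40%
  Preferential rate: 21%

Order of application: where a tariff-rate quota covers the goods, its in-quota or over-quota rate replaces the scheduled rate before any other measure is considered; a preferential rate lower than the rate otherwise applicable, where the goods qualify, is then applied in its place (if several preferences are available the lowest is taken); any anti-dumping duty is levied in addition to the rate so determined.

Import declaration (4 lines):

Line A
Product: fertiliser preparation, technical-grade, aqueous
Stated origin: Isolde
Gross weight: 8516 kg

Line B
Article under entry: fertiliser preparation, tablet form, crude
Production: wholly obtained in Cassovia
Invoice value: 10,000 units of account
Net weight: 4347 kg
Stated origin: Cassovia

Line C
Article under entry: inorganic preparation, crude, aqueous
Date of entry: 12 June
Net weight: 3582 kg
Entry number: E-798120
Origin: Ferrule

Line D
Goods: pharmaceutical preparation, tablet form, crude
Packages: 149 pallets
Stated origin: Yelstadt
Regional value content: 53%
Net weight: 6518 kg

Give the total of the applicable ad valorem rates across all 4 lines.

81%

Line A: fertiliser → 04.03; aqueous → 04.03.04; technical-grade → 04.03.04.02. Scheduled 24%. No special measure applies. → 24%.
Line B: fertiliser → 04.03; tablet form → 04.03.02; crude → 04.03.02.01. Scheduled 32%. Cassovia agreement on 04.04.02.03: 04.03.02.01 not covered. → 32%.
Line C: inorganic → 04.02; aqueous → 04.02.02; crude → 04.02.02.01. Scheduled 4%. No special measure applies. → 4%.
Line D: pharmaceutical → 04.01; tablet form → 04.01.01; crude → 04.01.01.01. Scheduled 23%. Yelstadt agreement on 04.01: RVC < 65%; Yelstadt agreement on 04.01: RVC ≥ 40% → 21% available; preferential 21%. → 21%.
Sum: 24% + 32% + 4% + 21% = 81%.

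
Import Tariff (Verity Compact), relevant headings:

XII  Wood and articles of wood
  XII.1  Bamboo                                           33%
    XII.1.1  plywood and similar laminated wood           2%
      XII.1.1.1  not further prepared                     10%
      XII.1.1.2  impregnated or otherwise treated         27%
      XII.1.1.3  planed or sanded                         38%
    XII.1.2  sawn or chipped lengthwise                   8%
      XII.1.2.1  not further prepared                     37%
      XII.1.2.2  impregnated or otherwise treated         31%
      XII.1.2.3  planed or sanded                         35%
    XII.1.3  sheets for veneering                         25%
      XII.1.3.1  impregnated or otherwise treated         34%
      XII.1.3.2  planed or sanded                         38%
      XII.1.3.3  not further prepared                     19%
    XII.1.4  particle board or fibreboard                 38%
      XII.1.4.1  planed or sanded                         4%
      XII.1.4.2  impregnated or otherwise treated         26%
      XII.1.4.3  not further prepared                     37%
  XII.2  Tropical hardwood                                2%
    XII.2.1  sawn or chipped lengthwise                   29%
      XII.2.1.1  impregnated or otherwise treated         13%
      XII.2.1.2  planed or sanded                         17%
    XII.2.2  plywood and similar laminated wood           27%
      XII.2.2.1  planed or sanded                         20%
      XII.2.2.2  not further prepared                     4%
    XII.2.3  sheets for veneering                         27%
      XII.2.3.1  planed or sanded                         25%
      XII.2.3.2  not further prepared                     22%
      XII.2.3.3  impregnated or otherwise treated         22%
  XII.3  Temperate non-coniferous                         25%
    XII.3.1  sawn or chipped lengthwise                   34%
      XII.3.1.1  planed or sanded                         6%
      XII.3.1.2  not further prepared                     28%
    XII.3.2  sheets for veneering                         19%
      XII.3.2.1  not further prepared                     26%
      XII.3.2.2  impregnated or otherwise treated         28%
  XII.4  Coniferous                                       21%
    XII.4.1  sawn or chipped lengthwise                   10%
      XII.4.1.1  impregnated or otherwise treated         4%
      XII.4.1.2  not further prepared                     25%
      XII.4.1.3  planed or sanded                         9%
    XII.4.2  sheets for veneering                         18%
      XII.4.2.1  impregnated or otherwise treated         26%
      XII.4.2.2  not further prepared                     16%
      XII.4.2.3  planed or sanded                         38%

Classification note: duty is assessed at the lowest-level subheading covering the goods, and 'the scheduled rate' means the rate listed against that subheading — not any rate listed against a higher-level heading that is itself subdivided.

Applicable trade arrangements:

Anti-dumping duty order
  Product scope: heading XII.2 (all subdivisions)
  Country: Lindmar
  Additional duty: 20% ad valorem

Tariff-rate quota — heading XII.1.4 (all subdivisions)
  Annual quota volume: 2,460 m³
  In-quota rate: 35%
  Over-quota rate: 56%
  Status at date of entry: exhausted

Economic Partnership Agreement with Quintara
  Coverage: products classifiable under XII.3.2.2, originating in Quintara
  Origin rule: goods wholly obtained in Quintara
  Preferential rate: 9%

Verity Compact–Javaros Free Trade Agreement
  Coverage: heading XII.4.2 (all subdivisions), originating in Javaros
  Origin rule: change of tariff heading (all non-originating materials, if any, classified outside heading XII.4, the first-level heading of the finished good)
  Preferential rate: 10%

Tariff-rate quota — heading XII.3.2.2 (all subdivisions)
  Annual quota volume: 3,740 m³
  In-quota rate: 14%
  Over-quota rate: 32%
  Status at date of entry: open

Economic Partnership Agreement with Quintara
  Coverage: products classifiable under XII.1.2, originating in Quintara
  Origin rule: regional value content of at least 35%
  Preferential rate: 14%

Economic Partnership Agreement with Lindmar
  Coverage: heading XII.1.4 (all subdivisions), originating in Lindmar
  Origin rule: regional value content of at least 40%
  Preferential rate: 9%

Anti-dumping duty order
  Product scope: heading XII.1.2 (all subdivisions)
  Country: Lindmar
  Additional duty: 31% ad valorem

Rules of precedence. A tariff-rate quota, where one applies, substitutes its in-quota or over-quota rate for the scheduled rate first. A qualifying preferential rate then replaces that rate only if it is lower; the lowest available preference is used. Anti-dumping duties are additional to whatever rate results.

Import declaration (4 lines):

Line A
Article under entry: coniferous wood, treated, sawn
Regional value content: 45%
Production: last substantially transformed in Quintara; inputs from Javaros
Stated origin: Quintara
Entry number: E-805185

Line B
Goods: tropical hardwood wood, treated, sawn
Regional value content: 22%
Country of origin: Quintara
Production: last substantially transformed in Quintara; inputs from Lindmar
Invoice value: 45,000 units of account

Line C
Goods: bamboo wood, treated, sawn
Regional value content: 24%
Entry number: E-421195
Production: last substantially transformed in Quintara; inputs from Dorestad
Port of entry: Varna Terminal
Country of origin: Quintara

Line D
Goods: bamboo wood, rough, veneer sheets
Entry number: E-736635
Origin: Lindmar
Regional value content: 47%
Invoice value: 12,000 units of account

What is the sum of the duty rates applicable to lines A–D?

Line A: coniferous → XII.4; sawn → XII.4.1; treated → XII.4.1.1. Scheduled 4%. Quintara agreement on XII.3.2.2: XII.4.1.1 not covered; Quintara agreement on XII.1.2: XII.4.1.1 not covered. → 4%.
Line B: tropical hardwood → XII.2; sawn → XII.2.1; treated → XII.2.1.1. Scheduled 13%. Quintara agreement on XII.3.2.2: XII.2.1.1 not covered; Quintara agreement on XII.1.2: XII.2.1.1 not covered. → 13%.
Line C: bamboo → XII.1; sawn → XII.1.2; treated → XII.1.2.2. Scheduled 31%. Quintara agreement on XII.3.2.2: XII.1.2.2 not covered; Quintara agreement on XII.1.2: RVC < 35%. → 31%.
Line D: bamboo → XII.1; veneer sheets → XII.1.3; rough → XII.1.3.3. Scheduled 19%. Lindmar agreement on XII.1.4: XII.1.3.3 not covered. → 19%.
Sum: 4% + 13% + 31% + 19% = 67%.

67%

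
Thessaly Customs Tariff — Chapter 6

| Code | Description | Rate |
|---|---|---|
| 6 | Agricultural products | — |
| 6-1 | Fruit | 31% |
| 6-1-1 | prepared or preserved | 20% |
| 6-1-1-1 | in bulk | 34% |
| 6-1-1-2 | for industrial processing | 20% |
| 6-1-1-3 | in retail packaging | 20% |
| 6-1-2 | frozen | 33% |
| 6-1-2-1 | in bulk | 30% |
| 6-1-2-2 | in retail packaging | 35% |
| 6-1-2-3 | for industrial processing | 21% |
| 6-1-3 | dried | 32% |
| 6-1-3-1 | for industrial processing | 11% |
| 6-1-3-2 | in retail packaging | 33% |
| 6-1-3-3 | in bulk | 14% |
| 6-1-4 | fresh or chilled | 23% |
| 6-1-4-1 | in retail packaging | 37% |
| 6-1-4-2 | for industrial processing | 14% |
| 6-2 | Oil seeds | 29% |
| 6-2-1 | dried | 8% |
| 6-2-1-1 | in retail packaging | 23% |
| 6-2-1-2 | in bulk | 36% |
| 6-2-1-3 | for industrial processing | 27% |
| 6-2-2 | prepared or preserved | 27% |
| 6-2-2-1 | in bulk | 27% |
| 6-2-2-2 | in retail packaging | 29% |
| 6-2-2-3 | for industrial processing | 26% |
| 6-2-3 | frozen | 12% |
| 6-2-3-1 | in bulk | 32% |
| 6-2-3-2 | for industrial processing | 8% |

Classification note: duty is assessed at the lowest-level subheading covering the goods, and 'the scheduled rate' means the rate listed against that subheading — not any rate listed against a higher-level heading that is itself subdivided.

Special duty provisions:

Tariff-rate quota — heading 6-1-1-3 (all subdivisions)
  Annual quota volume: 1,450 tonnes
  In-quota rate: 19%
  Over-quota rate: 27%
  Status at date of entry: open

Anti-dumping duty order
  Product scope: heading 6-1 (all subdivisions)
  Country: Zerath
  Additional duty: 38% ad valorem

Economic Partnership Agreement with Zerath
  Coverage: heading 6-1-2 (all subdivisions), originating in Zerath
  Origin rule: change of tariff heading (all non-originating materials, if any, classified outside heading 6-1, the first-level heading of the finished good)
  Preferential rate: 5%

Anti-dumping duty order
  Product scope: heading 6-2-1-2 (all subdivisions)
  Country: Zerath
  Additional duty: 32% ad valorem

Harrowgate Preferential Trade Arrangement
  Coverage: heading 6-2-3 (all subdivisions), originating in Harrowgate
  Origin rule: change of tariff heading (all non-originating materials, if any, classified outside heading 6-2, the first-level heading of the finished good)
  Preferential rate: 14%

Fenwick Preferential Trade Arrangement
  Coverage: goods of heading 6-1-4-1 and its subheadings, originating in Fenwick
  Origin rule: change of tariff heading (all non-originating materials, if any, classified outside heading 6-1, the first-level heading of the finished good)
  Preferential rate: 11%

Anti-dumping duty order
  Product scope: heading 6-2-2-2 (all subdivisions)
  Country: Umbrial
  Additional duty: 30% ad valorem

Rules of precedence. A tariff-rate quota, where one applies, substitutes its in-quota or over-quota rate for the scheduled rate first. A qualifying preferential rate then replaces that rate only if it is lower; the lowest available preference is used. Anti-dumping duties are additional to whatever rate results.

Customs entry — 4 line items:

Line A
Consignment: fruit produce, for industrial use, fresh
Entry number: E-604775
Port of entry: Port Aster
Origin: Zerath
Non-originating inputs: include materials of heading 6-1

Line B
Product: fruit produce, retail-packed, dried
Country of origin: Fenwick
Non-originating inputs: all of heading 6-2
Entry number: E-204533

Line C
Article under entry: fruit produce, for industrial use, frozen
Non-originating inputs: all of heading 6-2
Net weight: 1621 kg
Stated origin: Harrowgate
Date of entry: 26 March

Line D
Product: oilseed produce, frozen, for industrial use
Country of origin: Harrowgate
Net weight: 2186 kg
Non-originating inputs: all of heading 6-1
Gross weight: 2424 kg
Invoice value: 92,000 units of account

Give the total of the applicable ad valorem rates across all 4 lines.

Line A: fruit → 6-1; fresh → 6-1-4; for industrial use → 6-1-4-2. Scheduled 14%. Zerath agreement on 6-1-2: 6-1-4-2 not covered; anti-dumping (Zerath, 6-1): +38%; total 14% + 38% = 52%. → 52%.
Line B: fruit → 6-1; dried → 6-1-3; retail-packed → 6-1-3-2. Scheduled 33%. Fenwick agreement on 6-1-4-1: 6-1-3-2 not covered. → 33%.
Line C: fruit → 6-1; frozen → 6-1-2; for industrial use → 6-1-2-3. Scheduled 21%. Harrowgate agreement on 6-2-3: 6-1-2-3 not covered. → 21%.
Line D: oilseed → 6-2; frozen → 6-2-3; for industrial use → 6-2-3-2. Scheduled 8%. Harrowgate agreement on 6-2-3: CTH met → 14% available; preference 14% not lower than 8% → no reduction. → 8%.
Sum: 52% + 33% + 21% + 8% = 114%.

114%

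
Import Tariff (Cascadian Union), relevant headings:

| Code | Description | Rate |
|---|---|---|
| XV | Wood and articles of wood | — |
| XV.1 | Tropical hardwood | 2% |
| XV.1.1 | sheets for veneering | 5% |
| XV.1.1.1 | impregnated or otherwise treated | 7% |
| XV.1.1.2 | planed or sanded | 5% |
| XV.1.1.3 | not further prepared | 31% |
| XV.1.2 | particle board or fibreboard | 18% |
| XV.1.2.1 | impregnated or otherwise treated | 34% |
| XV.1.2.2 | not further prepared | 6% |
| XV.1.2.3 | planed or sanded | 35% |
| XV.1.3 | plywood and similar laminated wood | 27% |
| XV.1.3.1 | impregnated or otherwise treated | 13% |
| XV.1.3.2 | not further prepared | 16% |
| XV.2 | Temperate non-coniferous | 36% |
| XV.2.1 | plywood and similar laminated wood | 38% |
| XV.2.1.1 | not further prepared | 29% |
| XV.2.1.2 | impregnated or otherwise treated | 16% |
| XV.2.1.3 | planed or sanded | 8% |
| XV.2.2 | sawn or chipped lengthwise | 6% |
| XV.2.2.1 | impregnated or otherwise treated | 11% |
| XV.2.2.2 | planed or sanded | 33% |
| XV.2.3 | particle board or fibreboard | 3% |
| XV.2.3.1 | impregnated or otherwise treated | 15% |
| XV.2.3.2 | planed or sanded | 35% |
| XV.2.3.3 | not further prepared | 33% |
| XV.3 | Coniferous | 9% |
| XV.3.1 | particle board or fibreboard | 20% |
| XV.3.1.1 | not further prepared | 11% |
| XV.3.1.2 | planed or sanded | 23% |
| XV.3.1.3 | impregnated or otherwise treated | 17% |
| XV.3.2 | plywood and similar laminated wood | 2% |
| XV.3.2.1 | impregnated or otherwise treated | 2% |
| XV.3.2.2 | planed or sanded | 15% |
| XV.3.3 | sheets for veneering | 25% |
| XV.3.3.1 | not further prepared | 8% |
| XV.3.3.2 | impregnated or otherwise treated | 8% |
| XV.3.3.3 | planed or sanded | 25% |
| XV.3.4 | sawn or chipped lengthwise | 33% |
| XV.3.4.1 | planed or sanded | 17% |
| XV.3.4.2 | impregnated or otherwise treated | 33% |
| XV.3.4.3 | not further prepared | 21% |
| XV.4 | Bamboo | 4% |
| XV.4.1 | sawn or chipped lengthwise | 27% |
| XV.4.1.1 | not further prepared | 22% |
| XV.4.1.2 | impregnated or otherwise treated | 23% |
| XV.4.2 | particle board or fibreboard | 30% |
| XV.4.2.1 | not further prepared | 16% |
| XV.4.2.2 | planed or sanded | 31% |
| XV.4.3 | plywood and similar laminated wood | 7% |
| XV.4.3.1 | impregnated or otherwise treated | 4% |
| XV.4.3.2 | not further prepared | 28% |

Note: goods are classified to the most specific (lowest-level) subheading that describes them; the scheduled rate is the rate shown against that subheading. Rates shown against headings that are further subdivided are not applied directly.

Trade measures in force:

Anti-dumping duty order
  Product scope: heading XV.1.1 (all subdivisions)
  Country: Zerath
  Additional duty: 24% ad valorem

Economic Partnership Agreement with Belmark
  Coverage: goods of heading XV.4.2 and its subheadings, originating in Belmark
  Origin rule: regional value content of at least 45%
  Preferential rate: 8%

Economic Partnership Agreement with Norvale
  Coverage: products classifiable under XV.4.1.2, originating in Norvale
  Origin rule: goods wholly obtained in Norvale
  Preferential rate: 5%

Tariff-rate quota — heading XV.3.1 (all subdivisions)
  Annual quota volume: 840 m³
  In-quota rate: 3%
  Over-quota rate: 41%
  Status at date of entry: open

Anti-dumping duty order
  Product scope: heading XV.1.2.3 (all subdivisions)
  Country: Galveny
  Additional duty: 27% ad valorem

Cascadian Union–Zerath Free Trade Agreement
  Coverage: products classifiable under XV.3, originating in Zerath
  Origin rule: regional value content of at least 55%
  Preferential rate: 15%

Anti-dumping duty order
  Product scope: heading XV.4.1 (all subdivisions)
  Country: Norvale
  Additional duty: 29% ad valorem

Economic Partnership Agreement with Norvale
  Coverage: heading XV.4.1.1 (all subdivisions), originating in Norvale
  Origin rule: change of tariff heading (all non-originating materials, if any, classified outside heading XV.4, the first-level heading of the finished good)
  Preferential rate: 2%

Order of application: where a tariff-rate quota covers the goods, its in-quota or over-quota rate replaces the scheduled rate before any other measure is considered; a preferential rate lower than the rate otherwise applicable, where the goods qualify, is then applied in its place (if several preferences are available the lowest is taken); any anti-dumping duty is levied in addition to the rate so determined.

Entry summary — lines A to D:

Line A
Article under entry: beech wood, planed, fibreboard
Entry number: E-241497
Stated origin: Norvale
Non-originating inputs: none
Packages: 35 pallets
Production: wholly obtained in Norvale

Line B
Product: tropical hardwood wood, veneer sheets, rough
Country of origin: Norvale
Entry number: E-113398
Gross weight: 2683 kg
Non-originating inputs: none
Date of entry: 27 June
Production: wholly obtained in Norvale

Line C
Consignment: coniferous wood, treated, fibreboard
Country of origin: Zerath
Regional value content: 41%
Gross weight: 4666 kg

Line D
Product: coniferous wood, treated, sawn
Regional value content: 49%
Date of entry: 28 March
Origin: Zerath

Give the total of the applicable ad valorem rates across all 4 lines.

102%

Line A: beech → XV.2; fibreboard → XV.2.3; planed → XV.2.3.2. Scheduled 35%. Norvale agreement on XV.4.1.2: XV.2.3.2 not covered; Norvale agreement on XV.4.1.1: XV.2.3.2 not covered. → 35%.
Line B: tropical hardwood → XV.1; veneer sheets → XV.1.1; rough → XV.1.1.3. Scheduled 31%. Norvale agreement on XV.4.1.2: XV.1.1.3 not covered; Norvale agreement on XV.4.1.1: XV.1.1.3 not covered. → 31%.
Line C: coniferous → XV.3; fibreboard → XV.3.1; treated → XV.3.1.3. Scheduled 17%. quota on XV.3.1 open → in-quota 3%; Zerath agreement on XV.3: RVC < 55%. → 3%.
Line D: coniferous → XV.3; sawn → XV.3.4; treated → XV.3.4.2. Scheduled 33%. Zerath agreement on XV.3: RVC < 55%. → 33%.
Sum: 35% + 31% + 3% + 33% = 102%.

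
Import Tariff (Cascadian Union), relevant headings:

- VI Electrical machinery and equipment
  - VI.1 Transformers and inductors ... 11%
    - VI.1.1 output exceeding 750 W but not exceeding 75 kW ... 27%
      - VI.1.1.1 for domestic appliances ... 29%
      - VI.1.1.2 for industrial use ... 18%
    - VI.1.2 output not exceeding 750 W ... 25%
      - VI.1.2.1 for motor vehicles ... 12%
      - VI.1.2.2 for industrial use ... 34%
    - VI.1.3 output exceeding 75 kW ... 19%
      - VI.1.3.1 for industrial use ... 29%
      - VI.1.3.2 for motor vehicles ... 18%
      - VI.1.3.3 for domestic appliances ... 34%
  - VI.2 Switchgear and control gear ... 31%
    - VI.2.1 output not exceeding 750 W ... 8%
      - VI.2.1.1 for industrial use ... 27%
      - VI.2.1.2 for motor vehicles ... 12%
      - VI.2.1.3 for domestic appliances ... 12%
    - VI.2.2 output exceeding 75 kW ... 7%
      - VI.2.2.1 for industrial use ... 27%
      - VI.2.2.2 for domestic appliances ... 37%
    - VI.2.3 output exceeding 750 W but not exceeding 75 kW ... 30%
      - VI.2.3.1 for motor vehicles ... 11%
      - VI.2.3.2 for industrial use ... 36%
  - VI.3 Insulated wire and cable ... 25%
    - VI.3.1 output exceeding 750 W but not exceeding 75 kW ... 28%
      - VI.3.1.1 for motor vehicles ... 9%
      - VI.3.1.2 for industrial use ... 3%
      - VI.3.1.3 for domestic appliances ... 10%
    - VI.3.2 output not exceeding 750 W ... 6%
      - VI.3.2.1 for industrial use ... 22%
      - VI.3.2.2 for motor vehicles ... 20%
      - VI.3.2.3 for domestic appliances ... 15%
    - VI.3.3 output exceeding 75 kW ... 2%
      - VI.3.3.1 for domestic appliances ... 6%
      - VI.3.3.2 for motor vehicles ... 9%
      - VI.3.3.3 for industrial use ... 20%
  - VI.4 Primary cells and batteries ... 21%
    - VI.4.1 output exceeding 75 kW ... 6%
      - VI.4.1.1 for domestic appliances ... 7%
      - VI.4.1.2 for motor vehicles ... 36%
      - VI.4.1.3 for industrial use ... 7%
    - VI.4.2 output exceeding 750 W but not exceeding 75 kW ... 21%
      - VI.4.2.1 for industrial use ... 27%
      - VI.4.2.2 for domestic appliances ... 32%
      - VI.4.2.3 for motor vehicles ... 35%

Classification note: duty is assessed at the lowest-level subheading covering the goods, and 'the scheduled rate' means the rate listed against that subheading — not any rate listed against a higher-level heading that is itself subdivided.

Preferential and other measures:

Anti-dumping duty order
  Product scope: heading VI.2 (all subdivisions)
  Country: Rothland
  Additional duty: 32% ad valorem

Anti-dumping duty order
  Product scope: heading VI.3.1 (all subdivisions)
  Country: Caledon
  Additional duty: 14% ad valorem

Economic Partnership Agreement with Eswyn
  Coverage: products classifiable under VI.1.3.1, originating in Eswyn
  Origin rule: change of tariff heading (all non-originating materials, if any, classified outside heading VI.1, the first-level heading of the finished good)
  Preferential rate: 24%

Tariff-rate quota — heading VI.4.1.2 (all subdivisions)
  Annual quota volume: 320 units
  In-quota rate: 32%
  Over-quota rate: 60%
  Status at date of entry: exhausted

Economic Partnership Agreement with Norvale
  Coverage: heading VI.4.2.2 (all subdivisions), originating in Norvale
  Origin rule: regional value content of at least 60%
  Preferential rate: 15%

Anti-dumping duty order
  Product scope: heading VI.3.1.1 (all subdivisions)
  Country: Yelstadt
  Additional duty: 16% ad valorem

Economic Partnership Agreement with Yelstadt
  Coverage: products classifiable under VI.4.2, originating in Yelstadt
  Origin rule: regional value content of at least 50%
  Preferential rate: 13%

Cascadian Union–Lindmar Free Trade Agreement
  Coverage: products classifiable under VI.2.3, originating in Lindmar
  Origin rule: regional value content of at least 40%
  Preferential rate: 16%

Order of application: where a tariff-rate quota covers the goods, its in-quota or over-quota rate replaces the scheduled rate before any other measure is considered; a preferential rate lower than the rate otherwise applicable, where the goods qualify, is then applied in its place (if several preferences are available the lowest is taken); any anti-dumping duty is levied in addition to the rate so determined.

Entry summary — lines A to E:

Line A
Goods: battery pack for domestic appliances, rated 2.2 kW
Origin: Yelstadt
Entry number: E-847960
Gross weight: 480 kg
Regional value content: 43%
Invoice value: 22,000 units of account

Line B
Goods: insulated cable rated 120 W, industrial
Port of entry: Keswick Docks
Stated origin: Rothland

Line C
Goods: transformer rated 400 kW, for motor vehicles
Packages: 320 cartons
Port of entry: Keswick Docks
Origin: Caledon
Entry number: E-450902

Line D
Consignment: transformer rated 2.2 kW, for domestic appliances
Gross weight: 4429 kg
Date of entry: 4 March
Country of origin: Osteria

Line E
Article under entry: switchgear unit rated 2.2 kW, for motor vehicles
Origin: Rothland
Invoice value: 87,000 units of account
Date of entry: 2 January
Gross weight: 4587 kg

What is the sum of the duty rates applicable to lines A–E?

Line A: battery pack → VI.4; rated 2.2 kW → VI.4.2; for domestic appliances → VI.4.2.2. Scheduled 32%. Yelstadt agreement on VI.4.2: RVC < 50%. → 32%.
Line B: insulated cable → VI.3; rated 120 W → VI.3.2; industrial → VI.3.2.1. Scheduled 22%. No special measure applies. → 22%.
Line C: transformer → VI.1; rated 400 kW → VI.1.3; for motor vehicles → VI.1.3.2. Scheduled 18%. No special measure applies. → 18%.
Line D: transformer → VI.1; rated 2.2 kW → VI.1.1; for domestic appliances → VI.1.1.1. Scheduled 29%. No special measure applies. → 29%.
Line E: switchgear unit → VI.2; rated 2.2 kW → VI.2.3; for motor vehicles → VI.2.3.1. Scheduled 11%. anti-dumping (Rothland, VI.2): +32%; total 11% + 32% = 43%. → 43%.
Sum: 32% + 22% + 18% + 29% + 43% = 144%.

144%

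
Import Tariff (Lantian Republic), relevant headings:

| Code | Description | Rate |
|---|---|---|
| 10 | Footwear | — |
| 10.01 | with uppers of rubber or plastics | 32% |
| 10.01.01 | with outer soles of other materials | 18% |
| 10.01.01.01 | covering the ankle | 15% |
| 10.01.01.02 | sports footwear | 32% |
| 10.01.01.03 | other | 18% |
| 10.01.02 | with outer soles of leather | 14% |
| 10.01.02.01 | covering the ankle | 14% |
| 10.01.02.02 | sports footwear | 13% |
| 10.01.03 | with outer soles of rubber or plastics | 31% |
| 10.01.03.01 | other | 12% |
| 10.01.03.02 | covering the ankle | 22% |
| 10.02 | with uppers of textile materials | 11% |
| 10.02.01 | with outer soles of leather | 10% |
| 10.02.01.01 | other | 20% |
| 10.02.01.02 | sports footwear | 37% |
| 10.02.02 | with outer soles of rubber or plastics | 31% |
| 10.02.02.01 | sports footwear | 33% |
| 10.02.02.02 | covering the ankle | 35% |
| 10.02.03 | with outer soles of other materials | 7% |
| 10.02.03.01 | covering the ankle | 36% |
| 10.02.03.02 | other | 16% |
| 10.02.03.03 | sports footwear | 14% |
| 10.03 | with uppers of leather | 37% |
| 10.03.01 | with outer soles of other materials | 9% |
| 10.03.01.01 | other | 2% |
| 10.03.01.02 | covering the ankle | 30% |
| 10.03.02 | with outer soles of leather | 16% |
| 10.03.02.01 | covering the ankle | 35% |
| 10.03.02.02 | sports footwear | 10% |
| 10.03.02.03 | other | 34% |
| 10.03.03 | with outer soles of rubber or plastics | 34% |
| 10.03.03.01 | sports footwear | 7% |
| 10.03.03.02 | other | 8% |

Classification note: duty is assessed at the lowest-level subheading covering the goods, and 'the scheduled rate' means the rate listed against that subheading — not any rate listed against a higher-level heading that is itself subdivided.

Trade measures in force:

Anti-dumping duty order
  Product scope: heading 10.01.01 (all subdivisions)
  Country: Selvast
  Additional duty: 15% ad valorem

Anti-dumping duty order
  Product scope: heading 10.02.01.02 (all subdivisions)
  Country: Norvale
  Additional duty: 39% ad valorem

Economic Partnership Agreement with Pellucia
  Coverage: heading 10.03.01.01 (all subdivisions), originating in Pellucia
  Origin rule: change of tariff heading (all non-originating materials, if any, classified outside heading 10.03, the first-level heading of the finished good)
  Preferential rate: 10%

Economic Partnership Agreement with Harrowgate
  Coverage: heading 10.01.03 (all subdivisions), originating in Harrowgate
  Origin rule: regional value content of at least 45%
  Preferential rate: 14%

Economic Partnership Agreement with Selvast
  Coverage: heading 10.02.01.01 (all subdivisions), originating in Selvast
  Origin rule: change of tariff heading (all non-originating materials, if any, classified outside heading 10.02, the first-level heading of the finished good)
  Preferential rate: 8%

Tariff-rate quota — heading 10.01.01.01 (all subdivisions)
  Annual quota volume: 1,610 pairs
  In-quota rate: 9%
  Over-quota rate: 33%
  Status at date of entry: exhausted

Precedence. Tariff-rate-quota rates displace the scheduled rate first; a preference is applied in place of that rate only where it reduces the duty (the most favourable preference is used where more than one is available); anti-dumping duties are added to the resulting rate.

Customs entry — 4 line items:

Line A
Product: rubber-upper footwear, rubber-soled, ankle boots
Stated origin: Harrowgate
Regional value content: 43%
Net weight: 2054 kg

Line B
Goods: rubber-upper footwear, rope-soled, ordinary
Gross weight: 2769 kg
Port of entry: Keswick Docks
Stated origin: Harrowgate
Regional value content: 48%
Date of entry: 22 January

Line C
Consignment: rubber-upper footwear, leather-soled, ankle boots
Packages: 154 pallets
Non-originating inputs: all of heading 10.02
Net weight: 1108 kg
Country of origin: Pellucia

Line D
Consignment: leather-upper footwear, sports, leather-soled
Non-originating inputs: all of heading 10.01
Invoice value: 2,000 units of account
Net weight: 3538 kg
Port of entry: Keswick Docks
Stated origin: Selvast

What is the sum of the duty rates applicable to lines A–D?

Line A: rubber-upper → 10.01; rubber-soled → 10.01.03; ankle boots → 10.01.03.02. Scheduled 22%. Harrowgate agreement on 10.01.03: RVC < 45%. → 22%.
Line B: rubber-upper → 10.01; rope-soled → 10.01.01; ordinary → 10.01.01.03. Scheduled 18%. Harrowgate agreement on 10.01.03: 10.01.01.03 not covered. → 18%.
Line C: rubber-upper → 10.01; leather-soled → 10.01.02; ankle boots → 10.01.02.01. Scheduled 14%. Pellucia agreement on 10.03.01.01: 10.01.02.01 not covered. → 14%.
Line D: leather-upper → 10.03; leather-soled → 10.03.02; sports → 10.03.02.02. Scheduled 10%. Selvast agreement on 10.02.01.01: 10.03.02.02 not covered. → 10%.
Sum: 22% + 18% + 14% + 10% = 64%.

64%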